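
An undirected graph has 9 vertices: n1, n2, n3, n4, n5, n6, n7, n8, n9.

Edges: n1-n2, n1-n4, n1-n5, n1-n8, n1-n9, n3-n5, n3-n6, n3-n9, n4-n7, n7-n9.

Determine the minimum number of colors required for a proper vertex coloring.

n1 and n9 are adjacent, so at least 2 colors are needed.
2 colors suffice: color 1 → {n1, n3, n7}; color 2 → {n2, n4, n5, n6, n8, n9}. Every edge joins two different colors.

2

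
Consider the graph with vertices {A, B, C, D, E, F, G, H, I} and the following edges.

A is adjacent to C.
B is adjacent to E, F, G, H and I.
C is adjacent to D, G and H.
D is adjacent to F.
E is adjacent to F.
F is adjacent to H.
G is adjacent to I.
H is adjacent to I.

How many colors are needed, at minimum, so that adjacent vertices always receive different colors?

3

B, H, I are mutually adjacent, so at least 3 colors are needed.
One proper 3-coloring: A=2, B=1, C=1, D=2, E=2, F=3, G=2, H=2, I=3. No two adjacent vertices share a color.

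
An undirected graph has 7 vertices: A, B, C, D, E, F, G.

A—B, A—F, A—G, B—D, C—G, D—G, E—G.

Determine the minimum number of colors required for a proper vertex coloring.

A and B are adjacent, so at least 2 colors are needed.
2 colors suffice: color 1 → {B, F, G}; color 2 → {A, C, D, E}. Each edge has distinct colors on its endpoints.

2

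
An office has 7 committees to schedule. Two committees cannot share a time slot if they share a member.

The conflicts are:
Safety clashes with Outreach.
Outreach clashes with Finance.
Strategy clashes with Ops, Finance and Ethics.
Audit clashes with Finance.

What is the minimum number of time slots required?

2

Safety and Outreach conflict, so at least 2 time slots are needed.
2 time slots suffice: time slot 1 → {Safety, Ops, Finance, Ethics}; time slot 2 → {Outreach, Strategy, Audit}. No two conflicting committees share a time slot.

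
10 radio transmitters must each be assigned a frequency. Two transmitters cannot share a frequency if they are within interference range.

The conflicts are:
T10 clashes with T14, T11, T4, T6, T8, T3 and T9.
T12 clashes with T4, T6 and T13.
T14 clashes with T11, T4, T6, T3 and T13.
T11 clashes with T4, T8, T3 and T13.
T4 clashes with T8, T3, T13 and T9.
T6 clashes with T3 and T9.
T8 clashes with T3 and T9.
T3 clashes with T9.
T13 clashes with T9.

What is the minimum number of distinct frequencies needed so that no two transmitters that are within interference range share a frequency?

T10, T11, T4, T8, T3 are mutually in conflict, so at least 5 frequencies are needed.
5 frequencies suffice: frequency 1 → {T4, T6}; frequency 2 → {T3, T13}; frequency 3 → {T10, T12}; frequency 4 → {T11, T9}; frequency 5 → {T14, T8}. Each listed conflict is separated.

5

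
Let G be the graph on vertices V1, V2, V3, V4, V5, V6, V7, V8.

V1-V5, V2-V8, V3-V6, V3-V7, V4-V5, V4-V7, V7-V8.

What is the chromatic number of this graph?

2

V4 and V5 are adjacent, so at least 2 colors are needed.
A valid assignment using 2 colors: V1=blue, V2=red, V3=blue, V4=blue, V5=red, V6=red, V7=red, V8=blue. No two adjacent vertices share a color.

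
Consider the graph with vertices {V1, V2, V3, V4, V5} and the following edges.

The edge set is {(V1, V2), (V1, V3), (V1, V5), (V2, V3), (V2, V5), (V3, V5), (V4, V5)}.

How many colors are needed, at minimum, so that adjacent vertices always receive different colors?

V1, V2, V3, V5 form a clique, so at least 4 colors are needed.
A valid assignment using 4 colors: V1=4, V2=3, V3=2, V4=2, V5=1. Every edge joins two different colors.

4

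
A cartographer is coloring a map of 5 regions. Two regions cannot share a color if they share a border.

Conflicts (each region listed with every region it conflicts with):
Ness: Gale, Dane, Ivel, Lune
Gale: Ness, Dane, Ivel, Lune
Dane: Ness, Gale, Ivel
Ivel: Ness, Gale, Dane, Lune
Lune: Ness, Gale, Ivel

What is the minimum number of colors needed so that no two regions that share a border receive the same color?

4

Ness, Gale, Dane, Ivel all conflict with each other, so at least 4 colors are needed.
4 colors suffice: color 1 → {Gale}; color 2 → {Ness}; color 3 → {Ivel}; color 4 → {Dane, Lune}. No two conflicting regions share a color.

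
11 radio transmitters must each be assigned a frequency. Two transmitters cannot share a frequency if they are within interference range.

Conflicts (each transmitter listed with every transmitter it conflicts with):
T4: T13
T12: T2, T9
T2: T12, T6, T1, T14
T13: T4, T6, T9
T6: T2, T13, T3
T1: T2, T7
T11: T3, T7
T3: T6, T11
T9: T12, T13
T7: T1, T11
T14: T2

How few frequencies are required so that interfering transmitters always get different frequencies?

The cycle T2-T6-T13-T9-T12-T2 has odd length 5, so it cannot be 2-colored; at least 3 frequencies are needed.
3 frequencies suffice: frequency 1 → {T2, T13, T3, T7}; frequency 2 → {T4, T12, T6, T1, T11, T14}; frequency 3 → {T9}. Each listed conflict is separated.

3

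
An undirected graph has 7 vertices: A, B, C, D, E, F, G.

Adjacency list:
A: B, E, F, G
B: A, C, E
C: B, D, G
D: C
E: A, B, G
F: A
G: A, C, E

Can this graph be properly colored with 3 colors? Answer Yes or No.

The chromatic number is 3. A, E, G form a triangle, so at least 3 colors are needed.
A valid assignment using 3 colors: A=1, B=2, C=1, D=2, E=3, F=2, G=2.
That is already a proper 3-coloring.

Yes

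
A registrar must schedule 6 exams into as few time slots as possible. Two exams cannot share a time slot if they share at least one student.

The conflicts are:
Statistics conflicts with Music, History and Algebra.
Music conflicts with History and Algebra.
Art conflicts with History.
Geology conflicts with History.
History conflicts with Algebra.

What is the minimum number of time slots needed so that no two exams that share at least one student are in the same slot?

Statistics, Music, History, Algebra pairwise conflict, so at least 4 time slots are needed.
A valid assignment using 4 time slots: Statistics=3, Music=4, Art=2, Geology=2, History=1, Algebra=2. Every pair that conflicts lands in different time slots.

4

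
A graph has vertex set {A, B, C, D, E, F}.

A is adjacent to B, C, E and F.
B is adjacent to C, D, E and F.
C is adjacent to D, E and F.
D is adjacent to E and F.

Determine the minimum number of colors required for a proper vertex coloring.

4

A, B, C, E are pairwise adjacent (a clique of size 4), so at least 4 colors are needed.
4 colors suffice: A=4, B=2, C=1, D=4, E=3, F=3. No two adjacent vertices share a color.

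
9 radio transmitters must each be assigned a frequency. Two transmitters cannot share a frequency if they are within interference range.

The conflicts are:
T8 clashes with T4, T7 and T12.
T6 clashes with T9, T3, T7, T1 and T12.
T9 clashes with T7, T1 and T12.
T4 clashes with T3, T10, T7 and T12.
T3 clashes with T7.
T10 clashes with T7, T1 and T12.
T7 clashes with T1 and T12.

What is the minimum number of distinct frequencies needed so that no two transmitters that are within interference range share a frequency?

T8, T4, T7, T12 all conflict with each other, so at least 4 frequencies are needed.
Using 4 frequencies: T8=4, T6=3, T9=4, T4=3, T3=2, T10=4, T7=1, T1=2, T12=2. Every pair that conflicts lands in different frequencies.

4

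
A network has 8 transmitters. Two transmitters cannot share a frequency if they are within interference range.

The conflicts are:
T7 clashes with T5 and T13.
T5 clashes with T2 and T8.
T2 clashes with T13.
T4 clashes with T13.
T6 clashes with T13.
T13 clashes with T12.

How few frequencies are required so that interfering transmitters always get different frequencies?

T5 and T8 conflict, so at least 2 frequencies are needed.
2 frequencies suffice: frequency 1 → {T5, T13}; frequency 2 → {T7, T2, T4, T6, T12, T8}. No two conflicting transmitters share a frequency.

2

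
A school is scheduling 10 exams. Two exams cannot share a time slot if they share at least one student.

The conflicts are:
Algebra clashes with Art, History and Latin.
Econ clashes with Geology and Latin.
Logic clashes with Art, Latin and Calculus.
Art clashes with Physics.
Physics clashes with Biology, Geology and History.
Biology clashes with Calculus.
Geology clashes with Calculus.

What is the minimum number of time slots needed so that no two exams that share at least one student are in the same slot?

The cycle Logic-Calculus-Biology-Physics-Art-Logic has odd length 5, so it cannot be 2-colored; at least 3 time slots are needed.
3 time slots suffice: Algebra=2, Econ=3, Logic=2, Art=3, Physics=1, Biology=2, Geology=2, History=3, Latin=1, Calculus=1. Every pair that conflicts lands in different time slots.

3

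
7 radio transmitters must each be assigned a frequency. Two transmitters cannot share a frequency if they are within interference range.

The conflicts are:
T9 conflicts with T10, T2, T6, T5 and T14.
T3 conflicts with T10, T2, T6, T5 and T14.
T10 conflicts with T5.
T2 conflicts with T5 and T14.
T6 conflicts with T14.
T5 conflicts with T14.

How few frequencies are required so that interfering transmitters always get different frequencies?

T3, T2, T5, T14 all conflict with each other, so at least 4 frequencies are needed.
4 frequencies suffice: frequency 1 → {T9, T3}; frequency 2 → {T6, T5}; frequency 3 → {T10, T14}; frequency 4 → {T2}. Every pair that conflicts lands in different frequencies.

4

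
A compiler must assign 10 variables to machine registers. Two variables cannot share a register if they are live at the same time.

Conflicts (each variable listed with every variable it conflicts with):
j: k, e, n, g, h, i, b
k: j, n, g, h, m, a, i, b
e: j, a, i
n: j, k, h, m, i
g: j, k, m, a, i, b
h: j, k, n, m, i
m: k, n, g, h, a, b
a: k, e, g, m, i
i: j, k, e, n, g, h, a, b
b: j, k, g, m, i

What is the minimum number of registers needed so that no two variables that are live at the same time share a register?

5

j, k, g, i, b all conflict with each other, so at least 5 registers are needed.
5 registers suffice: register 1 → {k, e}; register 2 → {m, i}; register 3 → {j, a}; register 4 → {n, g}; register 5 → {h, b}. Every pair that conflicts lands in different registers.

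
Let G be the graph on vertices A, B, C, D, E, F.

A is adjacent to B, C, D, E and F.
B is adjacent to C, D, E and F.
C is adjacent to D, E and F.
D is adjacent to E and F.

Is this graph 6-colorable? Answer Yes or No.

Yes

The chromatic number is 5. A, B, C, D, E are mutually adjacent (a clique of size 5), so at least 5 colors are needed.
5 colors suffice: A=1, B=3, C=4, D=2, E=5, F=5.
Since 6 ≥ 5, a proper 6-coloring certainly exists.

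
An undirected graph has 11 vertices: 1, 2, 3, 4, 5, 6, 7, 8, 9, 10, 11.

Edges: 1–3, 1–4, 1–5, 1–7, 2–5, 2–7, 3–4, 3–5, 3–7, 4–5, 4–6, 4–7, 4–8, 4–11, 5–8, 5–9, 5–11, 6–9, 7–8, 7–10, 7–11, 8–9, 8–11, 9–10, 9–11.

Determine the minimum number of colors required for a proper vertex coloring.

4, 7, 8, 11 are mutually adjacent (a clique of size 4), so at least 4 colors are needed.
4 colors suffice: color a → {5, 6, 7}; color b → {2, 4, 9}; color c → {1, 10, 11}; color d → {3, 8}. No two adjacent vertices share a color.

4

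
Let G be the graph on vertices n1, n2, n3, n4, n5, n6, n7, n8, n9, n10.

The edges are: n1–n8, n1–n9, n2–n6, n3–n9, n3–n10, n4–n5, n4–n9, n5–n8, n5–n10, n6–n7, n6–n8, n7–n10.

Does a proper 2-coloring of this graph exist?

The cycle n10-n7-n6-n8-n5-n10 has odd length 5, so it cannot be 2-colored; at least 3 colors are needed.
So 2 colors are not enough.

No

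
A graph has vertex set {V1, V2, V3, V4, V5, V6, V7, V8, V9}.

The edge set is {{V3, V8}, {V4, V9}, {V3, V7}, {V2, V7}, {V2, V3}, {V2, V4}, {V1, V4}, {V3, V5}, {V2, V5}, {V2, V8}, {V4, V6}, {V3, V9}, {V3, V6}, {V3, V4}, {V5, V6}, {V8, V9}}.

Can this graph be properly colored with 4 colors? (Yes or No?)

The chromatic number is 3. V3, V4, V9 are mutually adjacent, so at least 3 colors are needed.
A valid assignment using 3 colors: V1=R, V2=B, V3=R, V4=G, V5=G, V6=B, V7=G, V8=G, V9=B.
Since 4 ≥ 3, a proper 4-coloring certainly exists.

Yes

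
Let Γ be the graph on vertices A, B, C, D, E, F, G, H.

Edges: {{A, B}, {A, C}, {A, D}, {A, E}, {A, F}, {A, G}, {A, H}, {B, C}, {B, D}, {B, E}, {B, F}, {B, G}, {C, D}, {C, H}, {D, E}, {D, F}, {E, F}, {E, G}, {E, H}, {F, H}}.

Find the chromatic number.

5

A, B, D, E, F form a clique, so at least 5 colors are needed.
One proper 5-coloring: A=1, B=3, C=2, D=4, E=2, F=5, G=4, H=3. No two adjacent vertices share a color.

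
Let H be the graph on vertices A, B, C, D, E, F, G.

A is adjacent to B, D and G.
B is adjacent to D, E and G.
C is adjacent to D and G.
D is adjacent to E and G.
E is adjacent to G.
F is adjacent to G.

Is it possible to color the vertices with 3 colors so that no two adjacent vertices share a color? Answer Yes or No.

A, B, D, G form a clique, so at least 4 colors are needed.
So 3 colors are not enough.

No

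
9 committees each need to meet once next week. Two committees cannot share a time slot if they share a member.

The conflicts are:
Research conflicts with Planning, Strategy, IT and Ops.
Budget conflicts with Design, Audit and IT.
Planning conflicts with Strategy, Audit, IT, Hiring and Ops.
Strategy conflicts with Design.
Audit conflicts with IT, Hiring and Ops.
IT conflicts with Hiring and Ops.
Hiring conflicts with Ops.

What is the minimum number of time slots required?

Planning, Audit, IT, Hiring, Ops pairwise conflict, so at least 5 time slots are needed.
5 time slots suffice: time slot 1 → {Strategy, IT}; time slot 2 → {Budget, Planning}; time slot 3 → {Research, Design, Audit}; time slot 4 → {Ops}; time slot 5 → {Hiring}. No two conflicting committees share a time slot.

5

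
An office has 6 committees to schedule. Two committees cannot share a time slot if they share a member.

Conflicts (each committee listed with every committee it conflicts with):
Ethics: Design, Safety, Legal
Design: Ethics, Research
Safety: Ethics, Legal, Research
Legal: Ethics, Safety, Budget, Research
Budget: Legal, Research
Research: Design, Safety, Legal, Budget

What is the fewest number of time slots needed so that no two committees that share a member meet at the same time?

Legal, Budget, Research all conflict with each other, so at least 3 time slots are needed.
3 time slots suffice: time slot 1 → {Ethics, Research}; time slot 2 → {Design, Legal}; time slot 3 → {Safety, Budget}. Each listed conflict is separated.

3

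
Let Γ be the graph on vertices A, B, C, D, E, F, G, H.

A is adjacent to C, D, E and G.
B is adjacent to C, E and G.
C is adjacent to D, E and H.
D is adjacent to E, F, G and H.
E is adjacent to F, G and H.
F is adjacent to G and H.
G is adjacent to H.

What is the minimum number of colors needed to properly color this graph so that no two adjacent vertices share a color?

5

D, E, F, G, H are pairwise adjacent (a clique of size 5), so at least 5 colors are needed.
5 colors suffice: color 1 → {E}; color 2 → {C, G}; color 3 → {B, D}; color 4 → {A, H}; color 5 → {F}. Every edge joins two different colors.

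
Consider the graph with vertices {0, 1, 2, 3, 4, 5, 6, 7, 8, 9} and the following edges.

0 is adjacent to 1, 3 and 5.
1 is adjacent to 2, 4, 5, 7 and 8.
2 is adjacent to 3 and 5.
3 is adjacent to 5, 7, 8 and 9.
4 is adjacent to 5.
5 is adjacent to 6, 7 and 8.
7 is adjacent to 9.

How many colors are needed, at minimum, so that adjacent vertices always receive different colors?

3

2, 3, 5 are pairwise adjacent, so at least 3 colors are needed.
3 colors suffice: color red → {5, 9}; color blue → {1, 3, 6}; color green → {0, 2, 4, 7, 8}. Each edge has distinct colors on its endpoints.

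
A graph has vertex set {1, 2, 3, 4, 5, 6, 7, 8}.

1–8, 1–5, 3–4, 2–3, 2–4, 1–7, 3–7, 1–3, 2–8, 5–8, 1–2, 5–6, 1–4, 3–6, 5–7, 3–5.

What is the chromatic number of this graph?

4

1, 3, 5, 7 are mutually adjacent (a clique of size 4), so at least 4 colors are needed.
One proper 4-coloring: 1=red, 2=green, 3=blue, 4=yellow, 5=green, 6=red, 7=yellow, 8=blue. Each edge has distinct colors on its endpoints.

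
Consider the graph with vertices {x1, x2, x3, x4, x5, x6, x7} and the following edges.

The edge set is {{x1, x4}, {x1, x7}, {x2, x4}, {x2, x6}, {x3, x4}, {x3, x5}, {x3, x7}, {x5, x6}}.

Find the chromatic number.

3

The cycle x6-x5-x3-x4-x2-x6 has odd length 5, so it cannot be 2-colored; at least 3 colors are needed.
3 colors suffice: x1=R, x2=G, x3=R, x4=B, x5=B, x6=R, x7=B. No two adjacent vertices share a color.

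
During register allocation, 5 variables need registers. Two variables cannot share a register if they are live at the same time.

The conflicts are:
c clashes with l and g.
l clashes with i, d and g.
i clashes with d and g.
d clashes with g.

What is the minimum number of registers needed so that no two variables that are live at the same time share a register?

4

l, i, d, g all conflict with each other, so at least 4 registers are needed.
A valid assignment using 4 registers: c=3, l=2, i=3, d=4, g=1. Each listed conflict is separated.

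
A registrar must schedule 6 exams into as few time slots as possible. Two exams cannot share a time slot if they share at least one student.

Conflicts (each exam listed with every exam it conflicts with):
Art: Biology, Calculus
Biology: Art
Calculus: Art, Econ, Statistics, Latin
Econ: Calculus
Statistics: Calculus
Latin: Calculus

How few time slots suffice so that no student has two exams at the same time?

2

Calculus and Latin conflict, so at least 2 time slots are needed.
2 time slots suffice: time slot 1 → {Biology, Calculus}; time slot 2 → {Art, Econ, Statistics, Latin}. No two conflicting exams share a time slot.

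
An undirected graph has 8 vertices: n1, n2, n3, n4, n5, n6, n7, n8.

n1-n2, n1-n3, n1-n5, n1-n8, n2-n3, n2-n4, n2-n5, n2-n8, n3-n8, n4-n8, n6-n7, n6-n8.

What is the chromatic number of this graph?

4

n1, n2, n3, n8 are mutually adjacent (a clique of size 4), so at least 4 colors are needed.
One proper 4-coloring: n1=3, n2=2, n3=4, n4=3, n5=1, n6=2, n7=1, n8=1. No two adjacent vertices share a color.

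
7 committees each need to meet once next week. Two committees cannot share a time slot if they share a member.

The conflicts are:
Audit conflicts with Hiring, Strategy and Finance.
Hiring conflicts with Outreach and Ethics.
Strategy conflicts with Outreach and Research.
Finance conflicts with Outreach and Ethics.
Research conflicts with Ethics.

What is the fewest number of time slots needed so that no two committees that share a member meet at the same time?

3

The cycle Research-Ethics-Hiring-Outreach-Strategy-Research has odd length 5, so it cannot be 2-colored; at least 3 time slots are needed.
3 time slots suffice: time slot 1 → {Hiring, Strategy, Finance}; time slot 2 → {Audit, Outreach, Ethics}; time slot 3 → {Research}. No two conflicting committees share a time slot.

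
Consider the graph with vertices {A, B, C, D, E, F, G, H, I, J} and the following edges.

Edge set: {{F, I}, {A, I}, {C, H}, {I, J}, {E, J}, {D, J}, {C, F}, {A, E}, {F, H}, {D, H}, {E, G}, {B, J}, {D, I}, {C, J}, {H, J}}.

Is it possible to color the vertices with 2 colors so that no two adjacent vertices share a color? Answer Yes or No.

D, I, J are pairwise adjacent, so at least 3 colors are needed.
So 2 colors are not enough.

No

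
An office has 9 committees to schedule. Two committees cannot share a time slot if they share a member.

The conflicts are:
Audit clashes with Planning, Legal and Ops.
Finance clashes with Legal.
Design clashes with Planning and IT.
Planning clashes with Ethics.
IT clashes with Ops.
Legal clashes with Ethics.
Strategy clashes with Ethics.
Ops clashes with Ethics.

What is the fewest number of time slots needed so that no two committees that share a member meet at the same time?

The cycle Planning-Design-IT-Ops-Ethics-Planning has odd length 5, so it cannot be 2-colored; at least 3 time slots are needed.
A valid assignment using 3 time slots: Audit=1, Finance=1, Design=3, Planning=2, IT=1, Legal=2, Strategy=2, Ops=2, Ethics=1. Each listed conflict is separated.

3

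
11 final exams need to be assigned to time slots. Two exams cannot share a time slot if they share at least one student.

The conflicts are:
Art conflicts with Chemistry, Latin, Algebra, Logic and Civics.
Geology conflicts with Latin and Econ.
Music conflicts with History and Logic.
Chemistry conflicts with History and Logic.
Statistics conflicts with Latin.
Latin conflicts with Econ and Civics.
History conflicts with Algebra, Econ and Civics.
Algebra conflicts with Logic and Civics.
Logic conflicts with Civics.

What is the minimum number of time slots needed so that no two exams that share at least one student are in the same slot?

Art, Algebra, Logic, Civics are mutually in conflict, so at least 4 time slots are needed.
4 time slots suffice: Art=1, Geology=1, Music=3, Chemistry=3, Statistics=1, Latin=2, History=1, Algebra=4, Econ=3, Logic=2, Civics=3. Each listed conflict is separated.

4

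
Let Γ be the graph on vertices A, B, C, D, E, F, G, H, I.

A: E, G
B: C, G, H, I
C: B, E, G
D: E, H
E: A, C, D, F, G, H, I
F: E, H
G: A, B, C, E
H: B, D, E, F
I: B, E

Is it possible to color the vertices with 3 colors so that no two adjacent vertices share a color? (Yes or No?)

Yes

The chromatic number is 3. A, E, G are mutually adjacent, so at least 3 colors are needed.
3 colors suffice: A=3, B=1, C=3, D=3, E=1, F=3, G=2, H=2, I=2.
That is already a proper 3-coloring.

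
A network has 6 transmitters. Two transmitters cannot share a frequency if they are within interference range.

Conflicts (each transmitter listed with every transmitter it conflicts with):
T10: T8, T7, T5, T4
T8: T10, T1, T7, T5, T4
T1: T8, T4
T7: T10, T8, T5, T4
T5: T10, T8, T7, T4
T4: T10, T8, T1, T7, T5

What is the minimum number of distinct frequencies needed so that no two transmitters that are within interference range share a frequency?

T10, T8, T7, T5, T4 all conflict with each other, so at least 5 frequencies are needed.
5 frequencies suffice: T10=3, T8=2, T1=3, T7=4, T5=5, T4=1. No two conflicting transmitters share a frequency.

5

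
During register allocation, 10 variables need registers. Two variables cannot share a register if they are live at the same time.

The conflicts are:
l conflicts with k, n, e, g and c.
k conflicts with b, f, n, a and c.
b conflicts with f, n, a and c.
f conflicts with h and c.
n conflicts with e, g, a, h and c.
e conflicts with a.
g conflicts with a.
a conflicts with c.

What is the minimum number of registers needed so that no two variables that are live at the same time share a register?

5

k, b, n, a, c pairwise conflict, so at least 5 registers are needed.
Using 5 registers: l=2, k=3, b=5, f=1, n=1, e=3, g=3, a=2, h=2, c=4. Each listed conflict is separated.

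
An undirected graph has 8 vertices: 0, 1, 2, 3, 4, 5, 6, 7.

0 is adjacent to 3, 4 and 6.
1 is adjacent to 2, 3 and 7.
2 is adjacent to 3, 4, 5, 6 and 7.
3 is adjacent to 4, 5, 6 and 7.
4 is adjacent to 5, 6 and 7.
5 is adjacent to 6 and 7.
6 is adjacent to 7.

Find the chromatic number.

2, 3, 4, 5, 6, 7 are mutually adjacent (a clique of size 6), so at least 6 colors are needed.
A valid assignment using 6 colors: 0=blue, 1=green, 2=blue, 3=red, 4=yellow, 5=orange, 6=green, 7=purple. No two adjacent vertices share a color.

6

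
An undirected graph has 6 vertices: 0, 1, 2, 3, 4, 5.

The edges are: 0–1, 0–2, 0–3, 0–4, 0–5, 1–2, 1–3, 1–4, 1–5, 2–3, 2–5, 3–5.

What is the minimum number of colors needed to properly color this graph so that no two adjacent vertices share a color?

5

0, 1, 2, 3, 5 form a clique, so at least 5 colors are needed.
5 colors suffice: color red → {1}; color blue → {0}; color green → {4, 5}; color yellow → {3}; color purple → {2}. Each edge has distinct colors on its endpoints.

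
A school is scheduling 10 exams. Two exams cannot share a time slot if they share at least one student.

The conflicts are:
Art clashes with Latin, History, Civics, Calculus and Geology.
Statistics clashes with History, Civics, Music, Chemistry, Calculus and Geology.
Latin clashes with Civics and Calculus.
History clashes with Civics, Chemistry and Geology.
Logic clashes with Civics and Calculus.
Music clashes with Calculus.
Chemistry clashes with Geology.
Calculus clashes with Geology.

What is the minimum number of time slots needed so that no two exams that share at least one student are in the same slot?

4

Statistics, History, Chemistry, Geology are mutually in conflict, so at least 4 time slots are needed.
4 time slots suffice: Art=1, Statistics=1, Latin=3, History=3, Logic=1, Civics=2, Music=3, Chemistry=2, Calculus=2, Geology=4. Each listed conflict is separated.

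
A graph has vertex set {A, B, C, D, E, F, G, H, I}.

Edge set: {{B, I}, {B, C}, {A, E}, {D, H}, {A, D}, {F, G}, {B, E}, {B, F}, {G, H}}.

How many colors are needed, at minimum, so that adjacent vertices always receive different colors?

3

The cycle D-H-G-F-B-E-A-D has odd length 7, so it cannot be 2-colored; at least 3 colors are needed.
3 colors suffice: color 1 → {A, B, G}; color 2 → {C, D, E, F, I}; color 3 → {H}. Each edge has distinct colors on its endpoints.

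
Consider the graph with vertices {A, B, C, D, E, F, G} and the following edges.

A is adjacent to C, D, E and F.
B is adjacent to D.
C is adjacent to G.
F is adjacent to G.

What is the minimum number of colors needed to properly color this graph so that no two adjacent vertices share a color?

2

A and D are adjacent, so at least 2 colors are needed.
2 colors suffice: A=1, B=1, C=2, D=2, E=2, F=2, G=1. Each edge has distinct colors on its endpoints.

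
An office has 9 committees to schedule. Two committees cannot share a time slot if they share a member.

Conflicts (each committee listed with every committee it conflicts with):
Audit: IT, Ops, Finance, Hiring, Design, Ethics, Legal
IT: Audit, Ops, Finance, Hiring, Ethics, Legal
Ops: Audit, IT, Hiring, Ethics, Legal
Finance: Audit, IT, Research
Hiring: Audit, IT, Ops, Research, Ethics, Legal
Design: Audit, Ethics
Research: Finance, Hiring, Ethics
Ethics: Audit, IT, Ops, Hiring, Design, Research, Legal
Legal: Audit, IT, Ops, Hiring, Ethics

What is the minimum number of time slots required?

6

Audit, IT, Ops, Hiring, Ethics, Legal all conflict with each other, so at least 6 time slots are needed.
6 time slots suffice: time slot 1 → {Finance, Ethics}; time slot 2 → {Audit, Research}; time slot 3 → {IT, Design}; time slot 4 → {Hiring}; time slot 5 → {Ops}; time slot 6 → {Legal}. Each listed conflict is separated.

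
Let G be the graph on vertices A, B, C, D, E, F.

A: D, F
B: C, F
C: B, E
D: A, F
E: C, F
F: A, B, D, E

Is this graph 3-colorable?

The chromatic number is 3. A, D, F are pairwise adjacent, so at least 3 colors are needed.
One proper 3-coloring: A=3, B=2, C=1, D=2, E=2, F=1.
That is already a proper 3-coloring.

Yes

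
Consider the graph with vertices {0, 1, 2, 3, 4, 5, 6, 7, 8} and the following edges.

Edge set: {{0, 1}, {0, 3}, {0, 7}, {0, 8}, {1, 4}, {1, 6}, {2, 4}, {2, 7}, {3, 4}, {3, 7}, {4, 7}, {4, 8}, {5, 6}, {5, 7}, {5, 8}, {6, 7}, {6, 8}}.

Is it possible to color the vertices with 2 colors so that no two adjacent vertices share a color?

No

5, 6, 8 are mutually adjacent, so at least 3 colors are needed.
So 2 colors are not enough.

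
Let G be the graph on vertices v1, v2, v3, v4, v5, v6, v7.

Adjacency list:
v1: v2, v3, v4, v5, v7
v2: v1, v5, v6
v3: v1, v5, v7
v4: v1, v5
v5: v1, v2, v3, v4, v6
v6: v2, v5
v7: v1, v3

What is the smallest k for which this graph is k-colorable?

v1, v3, v5 are mutually adjacent, so at least 3 colors are needed.
A valid assignment using 3 colors: v1=2, v2=3, v3=3, v4=3, v5=1, v6=2, v7=1. Every edge joins two different colors.

3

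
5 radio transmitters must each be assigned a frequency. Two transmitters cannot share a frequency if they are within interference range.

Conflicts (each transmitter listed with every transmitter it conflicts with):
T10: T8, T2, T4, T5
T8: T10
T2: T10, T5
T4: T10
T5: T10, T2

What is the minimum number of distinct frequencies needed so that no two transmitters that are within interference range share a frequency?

T10, T2, T5 all conflict with each other, so at least 3 frequencies are needed.
A valid assignment using 3 frequencies: T10=1, T8=2, T2=2, T4=2, T5=3. No two conflicting transmitters share a frequency.

3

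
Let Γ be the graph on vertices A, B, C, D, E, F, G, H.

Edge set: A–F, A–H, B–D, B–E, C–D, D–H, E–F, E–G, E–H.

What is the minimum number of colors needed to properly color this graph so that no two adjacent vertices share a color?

2

E and G are adjacent, so at least 2 colors are needed.
2 colors suffice: color 1 → {A, D, E}; color 2 → {B, C, F, G, H}. Every edge joins two different colors.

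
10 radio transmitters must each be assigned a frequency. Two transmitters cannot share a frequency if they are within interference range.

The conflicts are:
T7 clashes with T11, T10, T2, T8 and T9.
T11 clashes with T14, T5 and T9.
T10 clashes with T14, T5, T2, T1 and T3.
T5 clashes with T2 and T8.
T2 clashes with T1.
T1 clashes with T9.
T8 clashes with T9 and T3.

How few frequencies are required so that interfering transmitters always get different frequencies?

3

T10, T2, T1 are mutually in conflict, so at least 3 frequencies are needed.
Using 3 frequencies: T7=2, T11=1, T10=1, T14=2, T5=2, T2=3, T1=2, T8=1, T9=3, T3=2. No two conflicting transmitters share a frequency.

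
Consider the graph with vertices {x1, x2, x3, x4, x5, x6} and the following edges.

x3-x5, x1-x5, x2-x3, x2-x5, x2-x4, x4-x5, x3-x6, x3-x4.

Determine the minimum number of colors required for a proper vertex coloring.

4

x2, x3, x4, x5 form a clique, so at least 4 colors are needed.
One proper 4-coloring: x1=2, x2=3, x3=2, x4=4, x5=1, x6=1. Every edge joins two different colors.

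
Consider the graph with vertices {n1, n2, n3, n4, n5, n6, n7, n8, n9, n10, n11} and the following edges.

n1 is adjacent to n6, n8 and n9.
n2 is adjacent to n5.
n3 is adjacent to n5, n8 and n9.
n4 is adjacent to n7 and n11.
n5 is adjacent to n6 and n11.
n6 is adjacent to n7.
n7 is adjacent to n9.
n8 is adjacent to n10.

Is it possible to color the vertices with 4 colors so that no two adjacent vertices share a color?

Yes

The chromatic number is 3. The cycle n6-n7-n4-n11-n5-n6 has odd length 5, so it cannot be 2-colored; at least 3 colors are needed.
One proper 3-coloring: n1=G, n2=B, n3=G, n4=B, n5=R, n6=B, n7=R, n8=R, n9=B, n10=B, n11=G.
Since 4 ≥ 3, a proper 4-coloring certainly exists.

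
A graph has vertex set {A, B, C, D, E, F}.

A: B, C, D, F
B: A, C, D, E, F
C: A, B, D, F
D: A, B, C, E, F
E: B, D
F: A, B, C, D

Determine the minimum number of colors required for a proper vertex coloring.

A, B, C, D, F are mutually adjacent (a clique of size 5), so at least 5 colors are needed.
A valid assignment using 5 colors: A=4, B=1, C=3, D=2, E=3, F=5. Every edge joins two different colors.

5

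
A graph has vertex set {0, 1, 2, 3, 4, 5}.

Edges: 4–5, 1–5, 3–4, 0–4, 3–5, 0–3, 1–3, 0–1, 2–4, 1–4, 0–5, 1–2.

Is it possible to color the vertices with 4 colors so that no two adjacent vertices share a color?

0, 1, 3, 4, 5 are pairwise adjacent (a clique of size 5), so at least 5 colors are needed.
So 4 colors are not enough.

No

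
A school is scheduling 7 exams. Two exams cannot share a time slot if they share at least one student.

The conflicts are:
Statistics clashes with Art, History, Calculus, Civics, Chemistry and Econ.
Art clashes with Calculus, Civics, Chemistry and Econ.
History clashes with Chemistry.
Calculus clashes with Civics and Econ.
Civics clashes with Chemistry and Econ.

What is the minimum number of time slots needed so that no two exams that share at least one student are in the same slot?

5

Statistics, Art, Calculus, Civics, Econ pairwise conflict, so at least 5 time slots are needed.
5 time slots suffice: time slot 1 → {Statistics}; time slot 2 → {History, Civics}; time slot 3 → {Art}; time slot 4 → {Chemistry, Econ}; time slot 5 → {Calculus}. Each listed conflict is separated.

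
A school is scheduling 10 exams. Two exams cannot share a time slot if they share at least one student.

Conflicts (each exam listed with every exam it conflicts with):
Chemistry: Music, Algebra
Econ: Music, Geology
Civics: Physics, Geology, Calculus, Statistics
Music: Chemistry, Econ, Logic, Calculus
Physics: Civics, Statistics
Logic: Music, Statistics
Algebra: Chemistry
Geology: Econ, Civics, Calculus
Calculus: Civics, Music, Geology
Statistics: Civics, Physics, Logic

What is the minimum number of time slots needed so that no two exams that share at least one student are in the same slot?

Civics, Geology, Calculus pairwise conflict, so at least 3 time slots are needed.
3 time slots suffice: Chemistry=2, Econ=2, Civics=1, Music=1, Physics=3, Logic=3, Algebra=1, Geology=3, Calculus=2, Statistics=2. Every pair that conflicts lands in different time slots.

3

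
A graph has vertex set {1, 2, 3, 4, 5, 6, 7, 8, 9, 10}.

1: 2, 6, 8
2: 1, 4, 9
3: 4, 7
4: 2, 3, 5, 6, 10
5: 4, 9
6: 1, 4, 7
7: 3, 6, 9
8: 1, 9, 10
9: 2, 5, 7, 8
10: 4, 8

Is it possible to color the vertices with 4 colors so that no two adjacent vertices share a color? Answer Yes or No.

The chromatic number is 3. The cycle 2-4-3-7-9-2 has odd length 5, so it cannot be 2-colored; at least 3 colors are needed.
3 colors suffice: color a → {1, 4, 9}; color b → {2, 5, 7, 8}; color c → {3, 6, 10}.
Since 4 ≥ 3, a proper 4-coloring certainly exists.

Yes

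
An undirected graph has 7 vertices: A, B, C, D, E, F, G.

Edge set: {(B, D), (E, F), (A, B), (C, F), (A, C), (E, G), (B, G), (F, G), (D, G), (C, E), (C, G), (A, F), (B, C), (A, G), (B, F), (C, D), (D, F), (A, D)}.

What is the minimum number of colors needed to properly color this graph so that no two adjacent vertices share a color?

6

A, B, C, D, F, G form a clique, so at least 6 colors are needed.
6 colors suffice: color 1 → {G}; color 2 → {F}; color 3 → {C}; color 4 → {D, E}; color 5 → {A}; color 6 → {B}. Every edge joins two different colors.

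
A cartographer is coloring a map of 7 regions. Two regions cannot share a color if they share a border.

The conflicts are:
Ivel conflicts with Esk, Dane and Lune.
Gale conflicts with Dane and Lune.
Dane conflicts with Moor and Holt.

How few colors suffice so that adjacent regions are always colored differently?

Dane and Moor conflict, so at least 2 colors are needed.
2 colors suffice: color 1 → {Esk, Dane, Lune}; color 2 → {Ivel, Gale, Moor, Holt}. No two conflicting regions share a color.

2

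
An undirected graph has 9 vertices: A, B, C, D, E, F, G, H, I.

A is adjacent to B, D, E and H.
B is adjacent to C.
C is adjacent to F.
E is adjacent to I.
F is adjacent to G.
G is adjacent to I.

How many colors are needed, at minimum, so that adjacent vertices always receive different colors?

The cycle G-I-E-A-B-C-F-G has odd length 7, so it cannot be 2-colored; at least 3 colors are needed.
A valid assignment using 3 colors: A=1, B=2, C=1, D=2, E=2, F=2, G=1, H=2, I=3. Each edge has distinct colors on its endpoints.

3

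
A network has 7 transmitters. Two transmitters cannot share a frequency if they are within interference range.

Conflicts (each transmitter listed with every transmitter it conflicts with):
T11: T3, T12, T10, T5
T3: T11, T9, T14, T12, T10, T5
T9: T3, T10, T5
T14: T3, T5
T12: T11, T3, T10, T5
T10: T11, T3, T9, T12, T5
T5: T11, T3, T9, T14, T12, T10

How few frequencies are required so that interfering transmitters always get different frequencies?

5

T11, T3, T12, T10, T5 all conflict with each other, so at least 5 frequencies are needed.
5 frequencies suffice: frequency 1 → {T3}; frequency 2 → {T5}; frequency 3 → {T14, T10}; frequency 4 → {T11, T9}; frequency 5 → {T12}. No two conflicting transmitters share a frequency.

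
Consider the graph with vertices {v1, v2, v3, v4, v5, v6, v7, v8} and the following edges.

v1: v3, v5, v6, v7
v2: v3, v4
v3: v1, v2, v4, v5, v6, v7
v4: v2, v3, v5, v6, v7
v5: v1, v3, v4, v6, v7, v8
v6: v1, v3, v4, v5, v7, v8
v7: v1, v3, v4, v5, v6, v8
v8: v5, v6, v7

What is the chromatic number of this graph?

5

v3, v4, v5, v6, v7 are pairwise adjacent (a clique of size 5), so at least 5 colors are needed.
5 colors suffice: color 1 → {v2, v6}; color 2 → {v7}; color 3 → {v5}; color 4 → {v3, v8}; color 5 → {v1, v4}. No two adjacent vertices share a color.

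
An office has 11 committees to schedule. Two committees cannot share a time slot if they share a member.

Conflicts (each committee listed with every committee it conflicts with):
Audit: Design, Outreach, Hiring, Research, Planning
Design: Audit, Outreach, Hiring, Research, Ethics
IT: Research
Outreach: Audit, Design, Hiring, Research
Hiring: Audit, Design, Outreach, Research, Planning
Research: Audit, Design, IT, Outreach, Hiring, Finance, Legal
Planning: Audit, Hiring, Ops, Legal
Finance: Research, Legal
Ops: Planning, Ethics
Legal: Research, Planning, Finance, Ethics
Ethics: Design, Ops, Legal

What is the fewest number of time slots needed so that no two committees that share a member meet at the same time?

Audit, Design, Outreach, Hiring, Research pairwise conflict, so at least 5 time slots are needed.
5 time slots suffice: time slot 1 → {Research, Planning, Ethics}; time slot 2 → {IT, Hiring, Ops, Legal}; time slot 3 → {Audit, Finance}; time slot 4 → {Design}; time slot 5 → {Outreach}. No two conflicting committees share a time slot.

5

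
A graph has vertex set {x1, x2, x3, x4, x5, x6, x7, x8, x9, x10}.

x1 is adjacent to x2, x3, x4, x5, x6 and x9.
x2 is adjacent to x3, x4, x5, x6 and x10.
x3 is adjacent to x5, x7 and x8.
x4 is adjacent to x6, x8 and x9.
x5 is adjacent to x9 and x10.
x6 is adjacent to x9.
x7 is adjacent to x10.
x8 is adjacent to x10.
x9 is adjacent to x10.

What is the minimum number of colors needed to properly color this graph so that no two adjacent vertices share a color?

4

x1, x4, x6, x9 are pairwise adjacent (a clique of size 4), so at least 4 colors are needed.
4 colors suffice: x1=red, x2=blue, x3=yellow, x4=green, x5=green, x6=yellow, x7=blue, x8=blue, x9=blue, x10=red. No two adjacent vertices share a color.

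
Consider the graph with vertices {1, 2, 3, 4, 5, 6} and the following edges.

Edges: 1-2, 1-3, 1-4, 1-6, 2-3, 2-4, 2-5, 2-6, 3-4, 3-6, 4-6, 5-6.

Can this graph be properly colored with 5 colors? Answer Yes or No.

Yes

The chromatic number is 5. 1, 2, 3, 4, 6 are pairwise adjacent (a clique of size 5), so at least 5 colors are needed.
One proper 5-coloring: 1=e, 2=a, 3=c, 4=d, 5=c, 6=b.
That is already a proper 5-coloring.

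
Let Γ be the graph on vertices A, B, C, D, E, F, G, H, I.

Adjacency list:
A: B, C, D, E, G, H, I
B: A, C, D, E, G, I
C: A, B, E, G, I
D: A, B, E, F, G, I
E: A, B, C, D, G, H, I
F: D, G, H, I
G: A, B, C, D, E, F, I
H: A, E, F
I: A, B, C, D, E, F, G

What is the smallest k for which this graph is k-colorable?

A, B, C, E, G, I are mutually adjacent (a clique of size 6), so at least 6 colors are needed.
6 colors suffice: A=2, B=5, C=6, D=6, E=1, F=1, G=3, H=3, I=4. Each edge has distinct colors on its endpoints.

6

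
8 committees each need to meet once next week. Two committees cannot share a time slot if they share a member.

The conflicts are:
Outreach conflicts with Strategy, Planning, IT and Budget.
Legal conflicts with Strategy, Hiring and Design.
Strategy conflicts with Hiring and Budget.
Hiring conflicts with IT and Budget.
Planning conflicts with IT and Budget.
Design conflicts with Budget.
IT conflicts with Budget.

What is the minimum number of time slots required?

Outreach, Planning, IT, Budget all conflict with each other, so at least 4 time slots are needed.
4 time slots suffice: time slot 1 → {Legal, Budget}; time slot 2 → {Strategy, Design, IT}; time slot 3 → {Outreach, Hiring}; time slot 4 → {Planning}. No two conflicting committees share a time slot.

4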